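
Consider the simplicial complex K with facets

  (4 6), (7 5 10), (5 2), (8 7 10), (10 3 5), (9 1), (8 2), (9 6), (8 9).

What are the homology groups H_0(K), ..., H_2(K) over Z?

H_0 = Z,  H_1 = Z,  H_2 = 0.

Order the vertices as 1 < 2 < 3 < 4 < 5 < 6 < 7 < 8 < 9 < 10. Listing each simplex with vertices in this order, K has dimension 2 with simplices:

  0-simplices (10): [1], [2], [3], [4], [5], [6], [7], [8], [9], [10]
  1-simplices (13): [1,9], [2,5], [2,8], [3,5], [3,10], [4,6], [5,7], [5,10], [6,9], [7,8], [7,10], [8,9], [8,10]
  2-simplices (3): [3,5,10], [5,7,10], [7,8,10]

so the chain groups are C_0 ≅ Z^10, C_1 ≅ Z^13, C_2 ≅ Z^3.

The boundary map ∂_1: C_1 → C_0 sends each edge [p,q] (with p < q) to q − p. For instance
  ∂[7,8] = [8] − [7].
The 10×13 boundary matrix has rank 9 and Smith normal form diag(1,1,1,1,1,1,1,1,1).

∂_2: C_2 → C_1 sends each 2-simplex [p,q,r] to [q,r] − [p,r] + [p,q]. For instance
  ∂[7,8,10] = [8,10] − [7,10] + [7,8],
  ∂[5,7,10] = [7,10] − [5,10] + [5,7].
This gives a 13×3 integer matrix of rank 3; reducing to Smith normal form yields diagonal entries (1,1,1).

Reading off H_k = ker ∂_k / im ∂_{k+1}:

  H_0: rank C_0 − rank ∂_1 = 10 − 9 = 1, and the invariant factors of ∂_1 are all 1, so H_0 = Z.
  H_1: rank ker ∂_1 − rank ∂_2 = (13 − 9) − 3 = 1, and the invariant factors of ∂_2 are all 1, so H_1 = Z.
  H_2: rank ker ∂_2 − rank ∂_3 = (3 − 3) − 0 = 0, and there is no ∂_3, so H_2 = 0.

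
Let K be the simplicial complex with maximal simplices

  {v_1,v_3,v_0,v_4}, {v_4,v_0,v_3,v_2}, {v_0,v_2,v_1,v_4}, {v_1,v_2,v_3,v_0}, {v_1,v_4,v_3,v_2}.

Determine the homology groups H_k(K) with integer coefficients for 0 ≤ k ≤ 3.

H_0 ≅ Z,  H_1 = 0,  H_2 = 0,  H_3 ≅ Z.

K has 5 vertices, 10 edges, 10 triangles, 5 3-simplices.
rank ∂_0 = 0, rank ∂_1 = 4 ⇒ b_0 = 5 − 0 − 4 = 1; all invariant factors of ∂_1 are 1 so no torsion. So H_0 ≅ Z.
rank ∂_1 = 4, rank ∂_2 = 6 ⇒ b_1 = 10 − 4 − 6 = 0; all invariant factors of ∂_2 are 1 so no torsion. So H_1 ≅ 0.
rank ∂_2 = 6, rank ∂_3 = 4 ⇒ b_2 = 10 − 6 − 4 = 0; all invariant factors of ∂_3 are 1 so no torsion. So H_2 ≅ 0.
rank ∂_3 = 4, rank ∂_4 = 0 ⇒ b_3 = 5 − 4 − 0 = 1. So H_3 ≅ Z.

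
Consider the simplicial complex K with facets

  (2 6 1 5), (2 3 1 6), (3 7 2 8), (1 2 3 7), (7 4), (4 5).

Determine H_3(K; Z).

H_3 ≅ 0.

Fix the vertex order 1 < 2 < 3 < 4 < 5 < 6 < 7 < 8 and write every simplex with vertices in increasing order. Then dim K = 3 and the simplices of K are:

  0-simplices (8): [1], [2], [3], [4], [5], [6], [7], [8]
  1-simplices (17): [1,2], [1,3], [1,5], [1,6], [1,7], [2,3], [2,5], [2,6], [2,7], [2,8], [3,6], [3,7], [3,8], [4,5], [4,7], [5,6], [7,8]
  2-simplices (13): [1,2,3], [1,2,5], [1,2,6], [1,2,7], [1,3,6], [1,3,7], [1,5,6], [2,3,6], [2,3,7], [2,3,8], [2,5,6], [2,7,8], [3,7,8]
  3-simplices (4): [1,2,3,6], [1,2,3,7], [1,2,5,6], [2,3,7,8]

so the chain groups are C_0 ≅ Z^8, C_1 ≅ Z^17, C_2 ≅ Z^13, C_3 ≅ Z^4.

The boundary map ∂_1: C_1 → C_0 is given by ∂[p,q] = [q] − [p]. For instance
  ∂[4,5] = [5] − [4].
As a 8×17 matrix over Z this has rank 7, with invariant factors (1,1,1,1,1,1,1).

The boundary map ∂_2: C_2 → C_1 sends each 2-simplex [p,q,r] to [q,r] − [p,r] + [p,q]. For instance
  ∂[2,3,8] = [3,8] − [2,8] + [2,3],
  ∂[1,2,5] = [2,5] − [1,5] + [1,2].
The 17×13 boundary matrix has rank 9 and Smith normal form diag(1,1,1,1,1,1,1,1,1).

Boundary ∂_3: C_3 → C_2 sends each 3-simplex σ to the alternating sum Σ_i (−1)^i (σ with its i-th vertex removed). For instance
  ∂[1,2,3,6] = [2,3,6] − [1,3,6] + [1,2,6] − [1,2,3],
  ∂[1,2,3,7] = [2,3,7] − [1,3,7] + [1,2,7] − [1,2,3].
As a 13×4 matrix over Z this has rank 4, with invariant factors (1,1,1,1).

Now H_k = ker ∂_k / im ∂_{k+1}, so:

  H_3: rank ker ∂_3 − rank ∂_4 = (4 − 4) − 0 = 0, and there is no ∂_4, so H_3 = 0.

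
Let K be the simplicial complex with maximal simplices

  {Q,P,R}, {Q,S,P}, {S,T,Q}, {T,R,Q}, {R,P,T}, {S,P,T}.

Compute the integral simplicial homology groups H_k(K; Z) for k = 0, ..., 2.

H_0 ≅ Z,  H_1 = 0,  H_2 ≅ Z.

We work with the vertex ordering P < Q < R < S < T. The simplices of K, each written with vertices in increasing order, are:

  0-simplices (5): P, Q, R, S, T
  1-simplices (9): PQ, PR, PS, PT, QR, QS, QT, RT, ST
  2-simplices (6): PQR, PQS, PRT, PST, QRT, QST

Hence C_0 ≅ Z^5, C_1 ≅ Z^9, C_2 ≅ Z^6.

∂_1: C_1 → C_0 maps an edge to its endpoints' difference, ∂[p,q] = q − p. For instance
  ∂PS = S − P.
The resulting 5×9 matrix has rank 4, and its Smith normal form has invariant factors (1,1,1,1).

Boundary ∂_2: C_2 → C_1 maps a triangle to the signed sum of its edges. For instance
  ∂QRT = RT − QT + QR,
  ∂PST = ST − PT + PS.
The resulting 9×6 matrix has rank 5, and its Smith normal form has invariant factors (1,1,1,1,1).

From H_k ≅ ker(∂_k) / im(∂_{k+1}) we obtain:

  H_0: rank C_0 − rank ∂_1 = 5 − 4 = 1, and the invariant factors of ∂_1 are all 1, so H_0 ≅ Z.
  H_1: rank ker ∂_1 − rank ∂_2 = (9 − 4) − 5 = 0, and the invariant factors of ∂_2 are all 1, so H_1 ≅ 0.
  H_2: rank ker ∂_2 − rank ∂_3 = (6 − 5) − 0 = 1, and there is no ∂_3, so H_2 ≅ Z.

(K is a triangulation of the 2-sphere S^2.)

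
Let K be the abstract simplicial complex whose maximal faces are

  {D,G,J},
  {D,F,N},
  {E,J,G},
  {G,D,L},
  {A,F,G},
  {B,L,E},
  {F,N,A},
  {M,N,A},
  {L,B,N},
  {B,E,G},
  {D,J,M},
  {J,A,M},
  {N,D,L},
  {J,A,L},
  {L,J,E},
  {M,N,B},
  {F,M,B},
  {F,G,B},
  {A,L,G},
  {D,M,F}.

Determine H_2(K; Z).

Fix the vertex order A < B < D < E < F < G < J < L < M < N and write every simplex with vertices in increasing order. Then dim K = 2 and the simplices of K are:

  0-simplices (10): A, B, D, E, F, G, J, L, M, N
  1-simplices (30): AF, AG, AJ, AL, AM, AN, BE, BF, BG, BL, BM, BN, DF, DG, DJ, DL, DM, DN, EG, EJ, EL, FG, FM, FN, GJ, GL, JL, JM, LN, MN
  2-simplices (20): AFG, AFN, AGL, AJL, AJM, AMN, BEG, BEL, BFG, BFM, BLN, BMN, DFM, DFN, DGJ, DGL, DJM, DLN, EGJ, EJL

so the chain groups are C_0 ≅ Z^10, C_1 ≅ Z^30, C_2 ≅ Z^20.

The boundary map ∂_1: C_1 → C_0 sends each edge [p,q] (with p < q) to q − p. For instance
  ∂EG = G − E.
The 10×30 boundary matrix has rank 9 and Smith normal form diag(1,1,1,1,1,1,1,1,1).

Boundary ∂_2: C_2 → C_1 maps a triangle to the signed sum of its edges. For instance
  ∂EJL = JL − EL + EJ,
  ∂AFG = FG − AG + AF.
This gives a 30×20 integer matrix of rank 20; reducing to Smith normal form yields diagonal entries (1,1,1,1,1,1,1,1,1,1,1,1,1,1,1,1,1,1,1,2).

Reading off H_k = ker ∂_k / im ∂_{k+1}:

  H_2: rank ker ∂_2 − rank ∂_3 = (20 − 20) − 0 = 0, and there is no ∂_3, so H_2 ≅ 0.

H_2 = 0.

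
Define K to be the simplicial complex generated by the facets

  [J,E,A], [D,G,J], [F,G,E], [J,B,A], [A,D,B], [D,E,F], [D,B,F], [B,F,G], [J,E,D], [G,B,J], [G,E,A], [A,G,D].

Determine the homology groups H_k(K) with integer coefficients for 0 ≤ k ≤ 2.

H_0 ≅ Z,  H_1 ≅ Z/2,  H_2 = 0.

Fix the vertex order A < B < D < E < F < G < J and write every simplex with vertices in increasing order. Then dim K = 2 and the simplices of K are:

  0-simplices (7): A, B, D, E, F, G, J
  1-simplices (18): AB, AD, AE, AG, AJ, BD, BF, BG, BJ, DE, DF, DG, DJ, EF, EG, EJ, FG, GJ
  2-simplices (12): ABD, ABJ, ADG, AEG, AEJ, BDF, BFG, BGJ, DEF, DEJ, DGJ, EFG

giving chain groups C_0 ≅ Z^7, C_1 ≅ Z^18, C_2 ≅ Z^12.

The boundary map ∂_1: C_1 → C_0 maps an edge to its endpoints' difference, ∂[p,q] = q − p.
The 7×18 boundary matrix has rank 6 and Smith normal form diag(1,1,1,1,1,1).

∂_2: C_2 → C_1 sends each 2-simplex [p,q,r] to [q,r] − [p,r] + [p,q]. For instance
  ∂EFG = FG − EG + EF,
  ∂AEG = EG − AG + AE.
This gives a 18×12 integer matrix of rank 12; reducing to Smith normal form yields diagonal entries (1,1,1,1,1,1,1,1,1,1,1,2).

Computing H_k = (kernel of ∂_k) / (image of ∂_{k+1}):

  H_0: rank C_0 − rank ∂_1 = 7 − 6 = 1, and the invariant factors of ∂_1 are all 1, so H_0 ≅ Z.
  H_1: rank ker ∂_1 − rank ∂_2 = (18 − 6) − 12 = 0, and ∂_2 has invariant factor 2 > 1, so H_1 ≅ Z/2.
  H_2: rank ker ∂_2 − rank ∂_3 = (12 − 12) − 0 = 0, and there is no ∂_3, so H_2 ≅ 0.

As a check, the Euler characteristic is 7 − 18 + 12 = 1, which agrees with 1 − 0 + 0 = 1.
(K is a triangulation of the real projective plane RP^2.)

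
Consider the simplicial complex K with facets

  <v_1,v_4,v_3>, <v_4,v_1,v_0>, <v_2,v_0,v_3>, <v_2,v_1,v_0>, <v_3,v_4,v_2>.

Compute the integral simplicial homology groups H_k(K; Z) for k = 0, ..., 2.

Take the total order v_0 < v_1 < v_2 < v_3 < v_4 on the vertex set. Then K (dimension 2) consists of the simplices:

  0-simplices (5): [v_0], [v_1], [v_2], [v_3], [v_4]
  1-simplices (10): [v_0,v_1], [v_0,v_2], [v_0,v_3], [v_0,v_4], [v_1,v_2], [v_1,v_3], [v_1,v_4], [v_2,v_3], [v_2,v_4], [v_3,v_4]
  2-simplices (5): [v_0,v_1,v_2], [v_0,v_1,v_4], [v_0,v_2,v_3], [v_1,v_3,v_4], [v_2,v_3,v_4]

giving chain groups C_0 ≅ Z^5, C_1 ≅ Z^10, C_2 ≅ Z^5.

Boundary ∂_1: C_1 → C_0 sends each edge [p,q] (with p < q) to q − p. For instance
  ∂[v_1,v_4] = [v_4] − [v_1].
The 5×10 boundary matrix has rank 4 and Smith normal form diag(1,1,1,1).

∂_2: C_2 → C_1 sends each 2-simplex [p,q,r] to [q,r] − [p,r] + [p,q]. For instance
  ∂[v_0,v_1,v_4] = [v_1,v_4] − [v_0,v_4] + [v_0,v_1],
  ∂[v_0,v_1,v_2] = [v_1,v_2] − [v_0,v_2] + [v_0,v_1].
This gives a 10×5 integer matrix of rank 5; reducing to Smith normal form yields diagonal entries (1,1,1,1,1).

Reading off H_k = ker ∂_k / im ∂_{k+1}:

  H_0: rank C_0 − rank ∂_1 = 5 − 4 = 1, and the invariant factors of ∂_1 are all 1, so H_0 = Z.
  H_1: rank ker ∂_1 − rank ∂_2 = (10 − 4) − 5 = 1, and the invariant factors of ∂_2 are all 1, so H_1 = Z.
  H_2: rank ker ∂_2 − rank ∂_3 = (5 − 5) − 0 = 0, and there is no ∂_3, so H_2 = 0.

H_0 ≅ Z,  H_1 ≅ Z,  H_2 = 0.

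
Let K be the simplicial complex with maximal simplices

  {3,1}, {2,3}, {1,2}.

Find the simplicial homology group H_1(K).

Take the total order 1 < 2 < 3 on the vertex set. Then K (dimension 1) consists of the simplices:

  0-simplices (3): [1], [2], [3]
  1-simplices (3): [1,2], [1,3], [2,3]

so the chain groups are C_0 ≅ Z^3, C_1 ≅ Z^3.

The boundary map ∂_1: C_1 → C_0 sends each edge [p,q] (with p < q) to q − p. For instance
  ∂[1,2] = [2] − [1].
The resulting 3×3 matrix has rank 2, and its Smith normal form has invariant factors (1,1).

Computing H_k = (kernel of ∂_k) / (image of ∂_{k+1}):

  H_1: rank ker ∂_1 − rank ∂_2 = (3 − 2) − 0 = 1, and there is no ∂_2, so H_1 ≅ Z.

H_1 ≅ Z.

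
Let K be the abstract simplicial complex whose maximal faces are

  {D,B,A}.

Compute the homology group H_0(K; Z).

Take the total order A < B < D on the vertex set. Then K (dimension 2) consists of the simplices:

  0-simplices (3): A, B, D
  1-simplices (3): AB, AD, BD
  2-simplices (1): ABD

so the chain groups are C_0 ≅ Z^3, C_1 ≅ Z^3, C_2 ≅ Z^1.

∂_1: C_1 → C_0 sends each edge [p,q] (with p < q) to q − p. For instance
  ∂BD = D − B.
This gives a 3×3 integer matrix of rank 2; reducing to Smith normal form yields diagonal entries (1,1).

∂_2: C_2 → C_1 maps a triangle to the signed sum of its edges. For instance
  ∂ABD = BD − AD + AB.
The 3×1 boundary matrix has rank 1 and Smith normal form diag(1).

Reading off H_k = ker ∂_k / im ∂_{k+1}:

  H_0: rank C_0 − rank ∂_1 = 3 − 2 = 1, and the invariant factors of ∂_1 are all 1, so H_0 ≅ Z.

H_0 ≅ Z.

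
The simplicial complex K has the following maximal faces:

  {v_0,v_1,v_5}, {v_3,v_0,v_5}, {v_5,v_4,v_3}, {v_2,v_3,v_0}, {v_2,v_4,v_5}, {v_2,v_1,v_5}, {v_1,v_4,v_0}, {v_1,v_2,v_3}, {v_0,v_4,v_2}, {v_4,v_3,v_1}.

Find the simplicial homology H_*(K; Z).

H_0 ≅ Z,  H_1 ≅ Z/2,  H_2 = 0.

K has 6 vertices, 15 edges, 10 triangles.
rank ∂_0 = 0, rank ∂_1 = 5 ⇒ b_0 = 6 − 0 − 5 = 1; all invariant factors of ∂_1 are 1 so no torsion. So H_0 ≅ Z.
rank ∂_1 = 5, rank ∂_2 = 10 ⇒ b_1 = 15 − 5 − 10 = 0; ∂_2 has invariant factor(s) [2] giving torsion. So H_1 ≅ Z/2.
rank ∂_2 = 10, rank ∂_3 = 0 ⇒ b_2 = 10 − 10 − 0 = 0. So H_2 ≅ 0.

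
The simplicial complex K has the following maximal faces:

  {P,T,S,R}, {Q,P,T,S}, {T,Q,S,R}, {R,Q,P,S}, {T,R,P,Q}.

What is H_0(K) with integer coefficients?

Take the total order P < Q < R < S < T on the vertex set. Then K (dimension 3) consists of the simplices:

  0-simplices (5): P, Q, R, S, T
  1-simplices (10): PQ, PR, PS, PT, QR, QS, QT, RS, RT, ST
  2-simplices (10): PQR, PQS, PQT, PRS, PRT, PST, QRS, QRT, QST, RST
  3-simplices (5): PQRS, PQRT, PQST, PRST, QRST

giving chain groups C_0 ≅ Z^5, C_1 ≅ Z^10, C_2 ≅ Z^10, C_3 ≅ Z^5.

∂_1: C_1 → C_0 maps an edge to its endpoints' difference, ∂[p,q] = q − p.
The resulting 5×10 matrix has rank 4, and its Smith normal form has invariant factors (1,1,1,1).

∂_2: C_2 → C_1 maps a triangle to the signed sum of its edges. For instance
  ∂PQT = QT − PT + PQ,
  ∂PST = ST − PT + PS.
The resulting 10×10 matrix has rank 6, and its Smith normal form has invariant factors (1,1,1,1,1,1).

Boundary ∂_3: C_3 → C_2 sends each 3-simplex σ to the alternating sum Σ_i (−1)^i (σ with its i-th vertex removed). For instance
  ∂PRST = RST − PST + PRT − PRS,
  ∂PQST = QST − PST + PQT − PQS.
This gives a 10×5 integer matrix of rank 4; reducing to Smith normal form yields diagonal entries (1,1,1,1).

From H_k ≅ ker(∂_k) / im(∂_{k+1}) we obtain:

  H_0: rank C_0 − rank ∂_1 = 5 − 4 = 1, and the invariant factors of ∂_1 are all 1, so H_0 ≅ Z.

H_0 ≅ Z.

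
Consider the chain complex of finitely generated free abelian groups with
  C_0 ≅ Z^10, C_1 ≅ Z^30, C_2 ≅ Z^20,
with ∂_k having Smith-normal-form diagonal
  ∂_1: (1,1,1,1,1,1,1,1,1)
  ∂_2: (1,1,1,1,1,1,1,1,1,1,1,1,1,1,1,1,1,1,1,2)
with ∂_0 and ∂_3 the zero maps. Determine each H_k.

H_0: b_0 = 10 − 0 − 9 = 1; torsion from ∂_1 factors > 1: none. So H_0 = Z.
H_1: b_1 = 30 − 9 − 20 = 1; torsion from ∂_2 factors > 1: [2]. So H_1 = Z ⊕ Z/2.
H_2: b_2 = 20 − 20 − 0 = 0; torsion from ∂_3 factors > 1: none. So H_2 = 0.

H_0 = Z,  H_1 = Z ⊕ Z/2,  H_2 = 0.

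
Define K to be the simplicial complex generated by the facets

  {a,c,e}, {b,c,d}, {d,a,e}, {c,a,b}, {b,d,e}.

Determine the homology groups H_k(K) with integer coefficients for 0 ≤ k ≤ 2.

Fix the vertex order a < b < c < d < e and write every simplex with vertices in increasing order. Then dim K = 2 and the simplices of K are:

  0-simplices (5): a, b, c, d, e
  1-simplices (10): ab, ac, ad, ae, bc, bd, be, cd, ce, de
  2-simplices (5): abc, ace, ade, bcd, bde

so the chain groups are C_0 ≅ Z^5, C_1 ≅ Z^10, C_2 ≅ Z^5.

∂_1: C_1 → C_0 maps an edge to its endpoints' difference, ∂[p,q] = q − p. For instance
  ∂be = e − b.
As a 5×10 matrix over Z this has rank 4, with invariant factors (1,1,1,1).

Boundary ∂_2: C_2 → C_1 maps a triangle to the signed sum of its edges. For instance
  ∂bde = de − be + bd,
  ∂abc = bc − ac + ab.
This gives a 10×5 integer matrix of rank 5; reducing to Smith normal form yields diagonal entries (1,1,1,1,1).

From H_k ≅ ker(∂_k) / im(∂_{k+1}) we obtain:

  H_0: rank C_0 − rank ∂_1 = 5 − 4 = 1, and the invariant factors of ∂_1 are all 1, so H_0 ≅ Z.
  H_1: rank ker ∂_1 − rank ∂_2 = (10 − 4) − 5 = 1, and the invariant factors of ∂_2 are all 1, so H_1 ≅ Z.
  H_2: rank ker ∂_2 − rank ∂_3 = (5 − 5) − 0 = 0, and there is no ∂_3, so H_2 ≅ 0.

As a check, the Euler characteristic is 5 − 10 + 5 = 0, which agrees with 1 − 1 + 0 = 0.

H_0 ≅ Z,  H_1 ≅ Z,  H_2 = 0.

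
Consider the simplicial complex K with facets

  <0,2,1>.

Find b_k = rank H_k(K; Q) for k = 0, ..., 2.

b_0 = 1, b_1 = 0, b_2 = 0.

Order the vertices as 0 < 1 < 2. Listing each simplex with vertices in this order, K has dimension 2 with simplices:

  0-simplices (3): [0], [1], [2]
  1-simplices (3): [0,1], [0,2], [1,2]
  2-simplices (1): [0,1,2]

Hence C_0 ≅ Z^3, C_1 ≅ Z^3, C_2 ≅ Z^1.

The boundary map ∂_1: C_1 → C_0 maps an edge to its endpoints' difference, ∂[p,q] = q − p.
This gives a 3×3 integer matrix of rank 2; reducing to Smith normal form yields diagonal entries (1,1).

The boundary map ∂_2: C_2 → C_1 sends each 2-simplex [p,q,r] to [q,r] − [p,r] + [p,q]. For instance
  ∂[0,1,2] = [1,2] − [0,2] + [0,1].
The 3×1 boundary matrix has rank 1 and Smith normal form diag(1).

Computing H_k = (kernel of ∂_k) / (image of ∂_{k+1}):

  H_0: rank C_0 − rank ∂_1 = 3 − 2 = 1, and the invariant factors of ∂_1 are all 1, so H_0 = Z.
  H_1: rank ker ∂_1 − rank ∂_2 = (3 − 2) − 1 = 0, and the invariant factors of ∂_2 are all 1, so H_1 = 0.
  H_2: rank ker ∂_2 − rank ∂_3 = (1 − 1) − 0 = 0, and there is no ∂_3, so H_2 = 0.

As a check, the Euler characteristic is 3 − 3 + 1 = 1, which agrees with 1 − 0 + 0 = 1.

Hence the Betti numbers are b_0 = 1, b_1 = 0, b_2 = 0.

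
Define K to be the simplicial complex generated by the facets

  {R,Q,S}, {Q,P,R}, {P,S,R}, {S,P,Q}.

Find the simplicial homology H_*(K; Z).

Fix the vertex order P < Q < R < S and write every simplex with vertices in increasing order. Then dim K = 2 and the simplices of K are:

  0-simplices (4): P, Q, R, S
  1-simplices (6): PQ, PR, PS, QR, QS, RS
  2-simplices (4): PQR, PQS, PRS, QRS

Hence C_0 ≅ Z^4, C_1 ≅ Z^6, C_2 ≅ Z^4.

∂_1: C_1 → C_0 maps an edge to its endpoints' difference, ∂[p,q] = q − p.
The 4×6 boundary matrix has rank 3 and Smith normal form diag(1,1,1).

∂_2: C_2 → C_1 acts by ∂[p,q,r] = [q,r] − [p,r] + [p,q]. For instance
  ∂PRS = RS − PS + PR,
  ∂PQR = QR − PR + PQ.
The 6×4 boundary matrix has rank 3 and Smith normal form diag(1,1,1).

Computing H_k = (kernel of ∂_k) / (image of ∂_{k+1}):

  H_0: rank C_0 − rank ∂_1 = 4 − 3 = 1, and the invariant factors of ∂_1 are all 1, so H_0 ≅ Z.
  H_1: rank ker ∂_1 − rank ∂_2 = (6 − 3) − 3 = 0, and the invariant factors of ∂_2 are all 1, so H_1 ≅ 0.
  H_2: rank ker ∂_2 − rank ∂_3 = (4 − 3) − 0 = 1, and there is no ∂_3, so H_2 ≅ Z.

H_0 ≅ Z,  H_1 = 0,  H_2 ≅ Z.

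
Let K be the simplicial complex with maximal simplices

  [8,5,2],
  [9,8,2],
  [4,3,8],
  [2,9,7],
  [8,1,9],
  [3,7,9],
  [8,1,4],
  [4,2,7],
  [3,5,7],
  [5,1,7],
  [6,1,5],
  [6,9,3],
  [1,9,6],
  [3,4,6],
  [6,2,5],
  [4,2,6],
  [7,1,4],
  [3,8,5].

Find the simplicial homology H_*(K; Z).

H_0 ≅ Z,  H_1 ≅ Z^2,  H_2 ≅ Z.

Fix the vertex order 1 < 2 < 3 < 4 < 5 < 6 < 7 < 8 < 9 and write every simplex with vertices in increasing order. Then dim K = 2 and the simplices of K are:

  0-simplices (9): [1], [2], [3], [4], [5], [6], [7], [8], [9]
  1-simplices (27): (27 of them)
  2-simplices (18): [1,4,7], [1,4,8], [1,5,6], [1,5,7], [1,6,9], [1,8,9], [2,4,6], [2,4,7], [2,5,6], [2,5,8], [2,7,9], [2,8,9], [3,4,6], [3,4,8], [3,5,7], [3,5,8], [3,6,9], [3,7,9]

so the chain groups are C_0 ≅ Z^9, C_1 ≅ Z^27, C_2 ≅ Z^18.

∂_1: C_1 → C_0 maps an edge to its endpoints' difference, ∂[p,q] = q − p. For instance
  ∂[2,9] = [9] − [2].
The 9×27 boundary matrix has rank 8 and Smith normal form diag(1,1,1,1,1,1,1,1).

∂_2: C_2 → C_1 maps a triangle to the signed sum of its edges. For instance
  ∂[1,5,6] = [5,6] − [1,6] + [1,5],
  ∂[3,7,9] = [7,9] − [3,9] + [3,7].
This gives a 27×18 integer matrix of rank 17; reducing to Smith normal form yields diagonal entries (1,1,1,1,1,1,1,1,1,1,1,1,1,1,1,1,1).

Reading off H_k = ker ∂_k / im ∂_{k+1}:

  H_0: rank C_0 − rank ∂_1 = 9 − 8 = 1, and the invariant factors of ∂_1 are all 1, so H_0 ≅ Z.
  H_1: rank ker ∂_1 − rank ∂_2 = (27 − 8) − 17 = 2, and the invariant factors of ∂_2 are all 1, so H_1 ≅ Z^2.
  H_2: rank ker ∂_2 − rank ∂_3 = (18 − 17) − 0 = 1, and there is no ∂_3, so H_2 ≅ Z.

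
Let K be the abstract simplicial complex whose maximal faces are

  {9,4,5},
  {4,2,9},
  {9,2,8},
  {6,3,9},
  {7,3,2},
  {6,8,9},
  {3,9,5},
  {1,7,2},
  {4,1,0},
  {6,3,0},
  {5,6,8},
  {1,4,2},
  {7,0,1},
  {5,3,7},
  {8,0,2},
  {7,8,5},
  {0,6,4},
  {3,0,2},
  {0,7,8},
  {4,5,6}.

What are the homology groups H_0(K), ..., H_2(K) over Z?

H_0 = Z,  H_1 = Z ⊕ Z/2,  H_2 = 0.

Fix the vertex order 0 < 1 < 2 < 3 < 4 < 5 < 6 < 7 < 8 < 9 and write every simplex with vertices in increasing order. Then dim K = 2 and the simplices of K are:

  0-simplices (10): [0], [1], [2], [3], [4], [5], [6], [7], [8], [9]
  1-simplices (30): (30 of them)
  2-simplices (20): (20 of them)

so the chain groups are C_0 ≅ Z^10, C_1 ≅ Z^30, C_2 ≅ Z^20.

∂_1: C_1 → C_0 sends each edge [p,q] (with p < q) to q − p. For instance
  ∂[2,9] = [9] − [2].
This gives a 10×30 integer matrix of rank 9; reducing to Smith normal form yields diagonal entries (1,1,1,1,1,1,1,1,1).

Boundary ∂_2: C_2 → C_1 sends each 2-simplex [p,q,r] to [q,r] − [p,r] + [p,q]. For instance
  ∂[0,1,4] = [1,4] − [0,4] + [0,1],
  ∂[5,7,8] = [7,8] − [5,8] + [5,7].
As a 30×20 matrix over Z this has rank 20, with invariant factors (1,1,1,1,1,1,1,1,1,1,1,1,1,1,1,1,1,1,1,2).

Reading off H_k = ker ∂_k / im ∂_{k+1}:

  H_0: rank C_0 − rank ∂_1 = 10 − 9 = 1, and the invariant factors of ∂_1 are all 1, so H_0 = Z.
  H_1: rank ker ∂_1 − rank ∂_2 = (30 − 9) − 20 = 1, and ∂_2 has invariant factor 2 > 1, so H_1 = Z ⊕ Z/2.
  H_2: rank ker ∂_2 − rank ∂_3 = (20 − 20) − 0 = 0, and there is no ∂_3, so H_2 = 0.

As a check, the Euler characteristic is 10 − 30 + 20 = 0, which agrees with 1 − 1 + 0 = 0.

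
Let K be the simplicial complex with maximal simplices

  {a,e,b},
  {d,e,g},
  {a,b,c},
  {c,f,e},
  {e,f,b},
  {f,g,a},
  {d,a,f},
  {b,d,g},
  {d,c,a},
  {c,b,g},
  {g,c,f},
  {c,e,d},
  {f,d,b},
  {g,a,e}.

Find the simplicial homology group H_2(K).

Fix the vertex order a < b < c < d < e < f < g and write every simplex with vertices in increasing order. Then dim K = 2 and the simplices of K are:

  0-simplices (7): a, b, c, d, e, f, g
  1-simplices (21): ab, ac, ad, ae, af, ag, bc, bd, be, bf, bg, cd, ce, cf, cg, de, df, dg, ef, eg, fg
  2-simplices (14): abc, abe, acd, adf, aeg, afg, bcg, bdf, bdg, bef, cde, cef, cfg, deg

Hence C_0 ≅ Z^7, C_1 ≅ Z^21, C_2 ≅ Z^14.

∂_1: C_1 → C_0 is given by ∂[p,q] = [q] − [p]. For instance
  ∂dg = g − d.
As a 7×21 matrix over Z this has rank 6, with invariant factors (1,1,1,1,1,1).

Boundary ∂_2: C_2 → C_1 maps a triangle to the signed sum of its edges. For instance
  ∂cde = de − ce + cd,
  ∂deg = eg − dg + de.
As a 21×14 matrix over Z this has rank 13, with invariant factors (1,1,1,1,1,1,1,1,1,1,1,1,1).

Now H_k = ker ∂_k / im ∂_{k+1}, so:

  H_2: rank ker ∂_2 − rank ∂_3 = (14 − 13) − 0 = 1, and there is no ∂_3, so H_2 ≅ Z.

H_2 = Z.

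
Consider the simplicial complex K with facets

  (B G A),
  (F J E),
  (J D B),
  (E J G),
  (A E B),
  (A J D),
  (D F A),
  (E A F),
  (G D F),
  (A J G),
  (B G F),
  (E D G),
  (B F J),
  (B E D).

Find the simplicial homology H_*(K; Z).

Take the total order A < B < D < E < F < G < J on the vertex set. Then K (dimension 2) consists of the simplices:

  0-simplices (7): A, B, D, E, F, G, J
  1-simplices (21): AB, AD, AE, AF, AG, AJ, BD, BE, BF, BG, BJ, DE, DF, DG, DJ, EF, EG, EJ, FG, FJ, GJ
  2-simplices (14): ABE, ABG, ADF, ADJ, AEF, AGJ, BDE, BDJ, BFG, BFJ, DEG, DFG, EFJ, EGJ

so the chain groups are C_0 ≅ Z^7, C_1 ≅ Z^21, C_2 ≅ Z^14.

Boundary ∂_1: C_1 → C_0 maps an edge to its endpoints' difference, ∂[p,q] = q − p. For instance
  ∂DJ = J − D.
The resulting 7×21 matrix has rank 6, and its Smith normal form has invariant factors (1,1,1,1,1,1).

The boundary map ∂_2: C_2 → C_1 maps a triangle to the signed sum of its edges. For instance
  ∂ABG = BG − AG + AB,
  ∂BDJ = DJ − BJ + BD.
The resulting 21×14 matrix has rank 13, and its Smith normal form has invariant factors (1,1,1,1,1,1,1,1,1,1,1,1,1).

Reading off H_k = ker ∂_k / im ∂_{k+1}:

  H_0: rank C_0 − rank ∂_1 = 7 − 6 = 1, and the invariant factors of ∂_1 are all 1, so H_0 ≅ Z.
  H_1: rank ker ∂_1 − rank ∂_2 = (21 − 6) − 13 = 2, and the invariant factors of ∂_2 are all 1, so H_1 ≅ Z^2.
  H_2: rank ker ∂_2 − rank ∂_3 = (14 − 13) − 0 = 1, and there is no ∂_3, so H_2 ≅ Z.

H_0 ≅ Z,  H_1 ≅ Z^2,  H_2 ≅ Z.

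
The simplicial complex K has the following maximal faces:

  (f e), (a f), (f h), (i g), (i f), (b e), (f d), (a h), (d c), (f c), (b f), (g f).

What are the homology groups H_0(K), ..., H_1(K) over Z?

H_0 = Z,  H_1 = Z^4.

Take the total order a < b < c < d < e < f < g < h < i on the vertex set. Then K (dimension 1) consists of the simplices:

  0-simplices (9): a, b, c, d, e, f, g, h, i
  1-simplices (12): af, ah, be, bf, cd, cf, df, ef, fg, fh, fi, gi

Hence C_0 ≅ Z^9, C_1 ≅ Z^12.

The boundary map ∂_1: C_1 → C_0 sends each edge [p,q] (with p < q) to q − p.
This gives a 9×12 integer matrix of rank 8; reducing to Smith normal form yields diagonal entries (1,1,1,1,1,1,1,1).

Reading off H_k = ker ∂_k / im ∂_{k+1}:

  H_0: rank C_0 − rank ∂_1 = 9 − 8 = 1, and the invariant factors of ∂_1 are all 1, so H_0 ≅ Z.
  H_1: rank ker ∂_1 − rank ∂_2 = (12 − 8) − 0 = 4, and there is no ∂_2, so H_1 ≅ Z^4.

As a check, the Euler characteristic is 9 − 12 = -3, which agrees with 1 − 4 = -3.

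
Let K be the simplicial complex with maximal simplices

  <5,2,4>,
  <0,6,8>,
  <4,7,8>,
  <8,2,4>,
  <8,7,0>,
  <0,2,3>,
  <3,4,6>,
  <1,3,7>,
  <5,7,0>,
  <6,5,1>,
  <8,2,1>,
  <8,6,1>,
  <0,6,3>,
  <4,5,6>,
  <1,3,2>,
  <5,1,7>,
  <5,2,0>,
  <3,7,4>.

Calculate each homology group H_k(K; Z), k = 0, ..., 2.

Order the vertices as 0 < 1 < 2 < 3 < 4 < 5 < 6 < 7 < 8. Listing each simplex with vertices in this order, K has dimension 2 with simplices:

  0-simplices (9): [0], [1], [2], [3], [4], [5], [6], [7], [8]
  1-simplices (27): (27 of them)
  2-simplices (18): [0,2,3], [0,2,5], [0,3,6], [0,5,7], [0,6,8], [0,7,8], [1,2,3], [1,2,8], [1,3,7], [1,5,6], [1,5,7], [1,6,8], [2,4,5], [2,4,8], [3,4,6], [3,4,7], [4,5,6], [4,7,8]

so the chain groups are C_0 ≅ Z^9, C_1 ≅ Z^27, C_2 ≅ Z^18.

The boundary map ∂_1: C_1 → C_0 sends each edge [p,q] (with p < q) to q − p. For instance
  ∂[2,4] = [4] − [2].
This gives a 9×27 integer matrix of rank 8; reducing to Smith normal form yields diagonal entries (1,1,1,1,1,1,1,1).

∂_2: C_2 → C_1 sends each 2-simplex [p,q,r] to [q,r] − [p,r] + [p,q]. For instance
  ∂[0,7,8] = [7,8] − [0,8] + [0,7],
  ∂[1,3,7] = [3,7] − [1,7] + [1,3].
As a 27×18 matrix over Z this has rank 17, with invariant factors (1,1,1,1,1,1,1,1,1,1,1,1,1,1,1,1,1).

Reading off H_k = ker ∂_k / im ∂_{k+1}:

  H_0: rank C_0 − rank ∂_1 = 9 − 8 = 1, and the invariant factors of ∂_1 are all 1, so H_0 = Z.
  H_1: rank ker ∂_1 − rank ∂_2 = (27 − 8) − 17 = 2, and the invariant factors of ∂_2 are all 1, so H_1 = Z^2.
  H_2: rank ker ∂_2 − rank ∂_3 = (18 − 17) − 0 = 1, and there is no ∂_3, so H_2 = Z.

H_0 = Z,  H_1 = Z^2,  H_2 = Z.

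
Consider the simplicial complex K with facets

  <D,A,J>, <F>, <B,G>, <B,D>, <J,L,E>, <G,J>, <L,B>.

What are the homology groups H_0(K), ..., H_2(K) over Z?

Order the vertices as A < B < D < E < F < G < J < L. Listing each simplex with vertices in this order, K has dimension 2 with simplices:

  0-simplices (8): A, B, D, E, F, G, J, L
  1-simplices (10): AD, AJ, BD, BG, BL, DJ, EJ, EL, GJ, JL
  2-simplices (2): ADJ, EJL

giving chain groups C_0 ≅ Z^8, C_1 ≅ Z^10, C_2 ≅ Z^2.

∂_1: C_1 → C_0 maps an edge to its endpoints' difference, ∂[p,q] = q − p.
The 8×10 boundary matrix has rank 6 and Smith normal form diag(1,1,1,1,1,1).

Boundary ∂_2: C_2 → C_1 maps a triangle to the signed sum of its edges. For instance
  ∂ADJ = DJ − AJ + AD,
  ∂EJL = JL − EL + EJ.
The resulting 10×2 matrix has rank 2, and its Smith normal form has invariant factors (1,1).

From H_k ≅ ker(∂_k) / im(∂_{k+1}) we obtain:

  H_0: rank C_0 − rank ∂_1 = 8 − 6 = 2, and the invariant factors of ∂_1 are all 1, so H_0 ≅ Z^2.
  H_1: rank ker ∂_1 − rank ∂_2 = (10 − 6) − 2 = 2, and the invariant factors of ∂_2 are all 1, so H_1 ≅ Z^2.
  H_2: rank ker ∂_2 − rank ∂_3 = (2 − 2) − 0 = 0, and there is no ∂_3, so H_2 ≅ 0.

H_0 ≅ Z^2,  H_1 ≅ Z^2,  H_2 = 0.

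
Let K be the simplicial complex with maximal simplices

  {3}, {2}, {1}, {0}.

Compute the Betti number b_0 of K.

We work with the vertex ordering 0 < 1 < 2 < 3. The simplices of K, each written with vertices in increasing order, are:

  0-simplices (4): [0], [1], [2], [3]

Hence C_0 ≅ Z^4.

Reading off H_k = ker ∂_k / im ∂_{k+1}:

  H_0: rank C_0 − rank ∂_1 = 4 − 0 = 4, and there is no ∂_1, so H_0 = Z^4.

(K is a triangulation of a set of 4 points.)

Hence the Betti numbers are b_0 = 4.

b_0 = 4.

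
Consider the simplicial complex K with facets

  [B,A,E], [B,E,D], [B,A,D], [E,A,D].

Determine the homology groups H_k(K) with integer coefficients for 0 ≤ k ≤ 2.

H_0 = Z,  H_1 = 0,  H_2 = Z.

We work with the vertex ordering A < B < D < E. The simplices of K, each written with vertices in increasing order, are:

  0-simplices (4): A, B, D, E
  1-simplices (6): AB, AD, AE, BD, BE, DE
  2-simplices (4): ABD, ABE, ADE, BDE

Hence C_0 ≅ Z^4, C_1 ≅ Z^6, C_2 ≅ Z^4.

The boundary map ∂_1: C_1 → C_0 maps an edge to its endpoints' difference, ∂[p,q] = q − p. For instance
  ∂DE = E − D.
The 4×6 boundary matrix has rank 3 and Smith normal form diag(1,1,1).

∂_2: C_2 → C_1 sends each 2-simplex [p,q,r] to [q,r] − [p,r] + [p,q]. For instance
  ∂ADE = DE − AE + AD,
  ∂BDE = DE − BE + BD.
This gives a 6×4 integer matrix of rank 3; reducing to Smith normal form yields diagonal entries (1,1,1).

Computing H_k = (kernel of ∂_k) / (image of ∂_{k+1}):

  H_0: rank C_0 − rank ∂_1 = 4 − 3 = 1, and the invariant factors of ∂_1 are all 1, so H_0 = Z.
  H_1: rank ker ∂_1 − rank ∂_2 = (6 − 3) − 3 = 0, and the invariant factors of ∂_2 are all 1, so H_1 = 0.
  H_2: rank ker ∂_2 − rank ∂_3 = (4 − 3) − 0 = 1, and there is no ∂_3, so H_2 = Z.

As a check, the Euler characteristic is 4 − 6 + 4 = 2, which agrees with 1 − 0 + 1 = 2.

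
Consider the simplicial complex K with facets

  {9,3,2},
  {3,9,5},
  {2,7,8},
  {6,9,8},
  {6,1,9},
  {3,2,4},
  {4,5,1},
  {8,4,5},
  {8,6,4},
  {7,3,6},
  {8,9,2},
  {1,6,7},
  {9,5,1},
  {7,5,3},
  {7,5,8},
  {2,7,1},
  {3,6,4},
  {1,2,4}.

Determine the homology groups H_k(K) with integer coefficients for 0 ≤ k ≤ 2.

H_0 ≅ Z,  H_1 ≅ Z^2,  H_2 ≅ Z.

Order the vertices as 1 < 2 < 3 < 4 < 5 < 6 < 7 < 8 < 9. Listing each simplex with vertices in this order, K has dimension 2 with simplices:

  0-simplices (9): [1], [2], [3], [4], [5], [6], [7], [8], [9]
  1-simplices (27): (27 of them)
  2-simplices (18): [1,2,4], [1,2,7], [1,4,5], [1,5,9], [1,6,7], [1,6,9], [2,3,4], [2,3,9], [2,7,8], [2,8,9], [3,4,6], [3,5,7], [3,5,9], [3,6,7], [4,5,8], [4,6,8], [5,7,8], [6,8,9]

Hence C_0 ≅ Z^9, C_1 ≅ Z^27, C_2 ≅ Z^18.

Boundary ∂_1: C_1 → C_0 sends each edge [p,q] (with p < q) to q − p.
As a 9×27 matrix over Z this has rank 8, with invariant factors (1,1,1,1,1,1,1,1).

The boundary map ∂_2: C_2 → C_1 sends each 2-simplex [p,q,r] to [q,r] − [p,r] + [p,q]. For instance
  ∂[1,2,4] = [2,4] − [1,4] + [1,2],
  ∂[5,7,8] = [7,8] − [5,8] + [5,7].
This gives a 27×18 integer matrix of rank 17; reducing to Smith normal form yields diagonal entries (1,1,1,1,1,1,1,1,1,1,1,1,1,1,1,1,1).

From H_k ≅ ker(∂_k) / im(∂_{k+1}) we obtain:

  H_0: rank C_0 − rank ∂_1 = 9 − 8 = 1, and the invariant factors of ∂_1 are all 1, so H_0 ≅ Z.
  H_1: rank ker ∂_1 − rank ∂_2 = (27 − 8) − 17 = 2, and the invariant factors of ∂_2 are all 1, so H_1 ≅ Z^2.
  H_2: rank ker ∂_2 − rank ∂_3 = (18 − 17) − 0 = 1, and there is no ∂_3, so H_2 ≅ Z.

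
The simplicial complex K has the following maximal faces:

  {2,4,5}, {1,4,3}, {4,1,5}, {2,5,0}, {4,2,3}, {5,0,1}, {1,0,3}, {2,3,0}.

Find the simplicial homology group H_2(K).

Fix the vertex order 0 < 1 < 2 < 3 < 4 < 5 and write every simplex with vertices in increasing order. Then dim K = 2 and the simplices of K are:

  0-simplices (6): [0], [1], [2], [3], [4], [5]
  1-simplices (12): [0,1], [0,2], [0,3], [0,5], [1,3], [1,4], [1,5], [2,3], [2,4], [2,5], [3,4], [4,5]
  2-simplices (8): [0,1,3], [0,1,5], [0,2,3], [0,2,5], [1,3,4], [1,4,5], [2,3,4], [2,4,5]

giving chain groups C_0 ≅ Z^6, C_1 ≅ Z^12, C_2 ≅ Z^8.

∂_1: C_1 → C_0 is given by ∂[p,q] = [q] − [p].
The resulting 6×12 matrix has rank 5, and its Smith normal form has invariant factors (1,1,1,1,1).

Boundary ∂_2: C_2 → C_1 acts by ∂[p,q,r] = [q,r] − [p,r] + [p,q]. For instance
  ∂[0,2,5] = [2,5] − [0,5] + [0,2],
  ∂[0,1,5] = [1,5] − [0,5] + [0,1].
This gives a 12×8 integer matrix of rank 7; reducing to Smith normal form yields diagonal entries (1,1,1,1,1,1,1).

Computing H_k = (kernel of ∂_k) / (image of ∂_{k+1}):

  H_2: rank ker ∂_2 − rank ∂_3 = (8 − 7) − 0 = 1, and there is no ∂_3, so H_2 = Z.

(K is a triangulation of the 2-sphere S^2.)

H_2 = Z.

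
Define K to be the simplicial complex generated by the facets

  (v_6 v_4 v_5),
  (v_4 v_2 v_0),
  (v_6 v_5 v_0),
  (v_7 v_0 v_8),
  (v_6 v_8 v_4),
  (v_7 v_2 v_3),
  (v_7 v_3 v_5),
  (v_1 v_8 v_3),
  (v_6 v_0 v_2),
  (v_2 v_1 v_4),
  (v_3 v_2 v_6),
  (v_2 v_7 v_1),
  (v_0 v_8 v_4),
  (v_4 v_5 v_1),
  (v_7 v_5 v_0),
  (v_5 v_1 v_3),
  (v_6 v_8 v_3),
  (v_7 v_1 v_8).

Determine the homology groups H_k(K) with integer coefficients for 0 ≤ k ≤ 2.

Order the vertices as v_0 < v_1 < v_2 < v_3 < v_4 < v_5 < v_6 < v_7 < v_8. Listing each simplex with vertices in this order, K has dimension 2 with simplices:

  0-simplices (9): [v_0], [v_1], [v_2], [v_3], [v_4], [v_5], [v_6], [v_7], [v_8]
  1-simplices (27): (27 of them)
  2-simplices (18): (18 of them)

giving chain groups C_0 ≅ Z^9, C_1 ≅ Z^27, C_2 ≅ Z^18.

Boundary ∂_1: C_1 → C_0 maps an edge to its endpoints' difference, ∂[p,q] = q − p. For instance
  ∂[v_3,v_7] = [v_7] − [v_3].
The 9×27 boundary matrix has rank 8 and Smith normal form diag(1,1,1,1,1,1,1,1).

∂_2: C_2 → C_1 maps a triangle to the signed sum of its edges. For instance
  ∂[v_2,v_3,v_6] = [v_3,v_6] − [v_2,v_6] + [v_2,v_3],
  ∂[v_1,v_2,v_4] = [v_2,v_4] − [v_1,v_4] + [v_1,v_2].
As a 27×18 matrix over Z this has rank 18, with invariant factors (1,1,1,1,1,1,1,1,1,1,1,1,1,1,1,1,1,2).

Computing H_k = (kernel of ∂_k) / (image of ∂_{k+1}):

  H_0: rank C_0 − rank ∂_1 = 9 − 8 = 1, and the invariant factors of ∂_1 are all 1, so H_0 ≅ Z.
  H_1: rank ker ∂_1 − rank ∂_2 = (27 − 8) − 18 = 1, and ∂_2 has invariant factor 2 > 1, so H_1 ≅ Z ⊕ Z/2.
  H_2: rank ker ∂_2 − rank ∂_3 = (18 − 18) − 0 = 0, and there is no ∂_3, so H_2 ≅ 0.

As a check, the Euler characteristic is 9 − 27 + 18 = 0, which agrees with 1 − 1 + 0 = 0.

H_0 = Z,  H_1 = Z ⊕ Z/2,  H_2 = 0.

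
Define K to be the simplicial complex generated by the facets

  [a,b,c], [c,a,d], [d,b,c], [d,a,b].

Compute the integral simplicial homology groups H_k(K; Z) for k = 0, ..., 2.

H_0 ≅ Z,  H_1 = 0,  H_2 ≅ Z.

K has 4 vertices, 6 edges, 4 triangles.
rank ∂_0 = 0, rank ∂_1 = 3 ⇒ b_0 = 4 − 0 − 3 = 1; all invariant factors of ∂_1 are 1 so no torsion. So H_0 = Z.
rank ∂_1 = 3, rank ∂_2 = 3 ⇒ b_1 = 6 − 3 − 3 = 0; all invariant factors of ∂_2 are 1 so no torsion. So H_1 = 0.
rank ∂_2 = 3, rank ∂_3 = 0 ⇒ b_2 = 4 − 3 − 0 = 1. So H_2 = Z.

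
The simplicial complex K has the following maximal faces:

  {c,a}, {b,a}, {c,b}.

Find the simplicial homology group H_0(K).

H_0 ≅ Z.

K has 3 vertices, 3 edges.
rank ∂_0 = 0, rank ∂_1 = 2 ⇒ b_0 = 3 − 0 − 2 = 1; all invariant factors of ∂_1 are 1 so no torsion. So H_0 = Z.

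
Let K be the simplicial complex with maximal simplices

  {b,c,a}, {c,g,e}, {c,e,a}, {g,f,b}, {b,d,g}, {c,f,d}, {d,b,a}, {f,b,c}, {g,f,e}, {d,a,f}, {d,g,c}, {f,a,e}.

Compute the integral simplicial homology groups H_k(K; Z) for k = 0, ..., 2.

H_0 = Z,  H_1 = Z/2,  H_2 = 0.

Order the vertices as a < b < c < d < e < f < g. Listing each simplex with vertices in this order, K has dimension 2 with simplices:

  0-simplices (7): a, b, c, d, e, f, g
  1-simplices (18): ab, ac, ad, ae, af, bc, bd, bf, bg, cd, ce, cf, cg, df, dg, ef, eg, fg
  2-simplices (12): abc, abd, ace, adf, aef, bcf, bdg, bfg, cdf, cdg, ceg, efg

so the chain groups are C_0 ≅ Z^7, C_1 ≅ Z^18, C_2 ≅ Z^12.

Boundary ∂_1: C_1 → C_0 maps an edge to its endpoints' difference, ∂[p,q] = q − p.
This gives a 7×18 integer matrix of rank 6; reducing to Smith normal form yields diagonal entries (1,1,1,1,1,1).

The boundary map ∂_2: C_2 → C_1 sends each 2-simplex [p,q,r] to [q,r] − [p,r] + [p,q]. For instance
  ∂cdf = df − cf + cd,
  ∂bcf = cf − bf + bc.
This gives a 18×12 integer matrix of rank 12; reducing to Smith normal form yields diagonal entries (1,1,1,1,1,1,1,1,1,1,1,2).

From H_k ≅ ker(∂_k) / im(∂_{k+1}) we obtain:

  H_0: rank C_0 − rank ∂_1 = 7 − 6 = 1, and the invariant factors of ∂_1 are all 1, so H_0 = Z.
  H_1: rank ker ∂_1 − rank ∂_2 = (18 − 6) − 12 = 0, and ∂_2 has invariant factor 2 > 1, so H_1 = Z/2.
  H_2: rank ker ∂_2 − rank ∂_3 = (12 − 12) − 0 = 0, and there is no ∂_3, so H_2 = 0.

As a check, the Euler characteristic is 7 − 18 + 12 = 1, which agrees with 1 − 0 + 0 = 1.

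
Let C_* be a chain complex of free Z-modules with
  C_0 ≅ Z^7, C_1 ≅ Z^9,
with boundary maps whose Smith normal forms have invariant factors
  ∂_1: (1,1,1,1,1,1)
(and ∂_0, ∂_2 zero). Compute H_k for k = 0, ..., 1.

H_0 = Z,  H_1 = Z^3.

H_0: b_0 = 7 − 0 − 6 = 1; torsion from ∂_1 factors > 1: none. So H_0 = Z.
H_1: b_1 = 9 − 6 − 0 = 3; torsion from ∂_2 factors > 1: none. So H_1 = Z^3.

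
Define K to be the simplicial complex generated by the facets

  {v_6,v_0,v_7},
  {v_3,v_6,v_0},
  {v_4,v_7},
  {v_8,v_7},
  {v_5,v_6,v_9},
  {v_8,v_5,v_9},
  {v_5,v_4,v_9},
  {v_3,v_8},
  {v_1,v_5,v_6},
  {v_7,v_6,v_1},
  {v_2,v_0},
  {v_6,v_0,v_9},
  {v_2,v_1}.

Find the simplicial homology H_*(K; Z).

K has 10 vertices, 21 edges, 8 triangles.
rank ∂_0 = 0, rank ∂_1 = 9 ⇒ b_0 = 10 − 0 − 9 = 1; all invariant factors of ∂_1 are 1 so no torsion. So H_0 ≅ Z.
rank ∂_1 = 9, rank ∂_2 = 8 ⇒ b_1 = 21 − 9 − 8 = 4; all invariant factors of ∂_2 are 1 so no torsion. So H_1 ≅ Z^4.
rank ∂_2 = 8, rank ∂_3 = 0 ⇒ b_2 = 8 − 8 − 0 = 0. So H_2 ≅ 0.

H_0 ≅ Z,  H_1 ≅ Z^4,  H_2 = 0.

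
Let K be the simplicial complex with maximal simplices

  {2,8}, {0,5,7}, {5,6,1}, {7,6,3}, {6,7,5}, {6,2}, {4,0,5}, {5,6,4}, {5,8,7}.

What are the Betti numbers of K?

b_0 = 1, b_1 = 1, b_2 = 0.

Order the vertices as 0 < 1 < 2 < 3 < 4 < 5 < 6 < 7 < 8. Listing each simplex with vertices in this order, K has dimension 2 with simplices:

  0-simplices (9): [0], [1], [2], [3], [4], [5], [6], [7], [8]
  1-simplices (16): [0,4], [0,5], [0,7], [1,5], [1,6], [2,6], [2,8], [3,6], [3,7], [4,5], [4,6], [5,6], [5,7], [5,8], [6,7], [7,8]
  2-simplices (7): [0,4,5], [0,5,7], [1,5,6], [3,6,7], [4,5,6], [5,6,7], [5,7,8]

giving chain groups C_0 ≅ Z^9, C_1 ≅ Z^16, C_2 ≅ Z^7.

The boundary map ∂_1: C_1 → C_0 sends each edge [p,q] (with p < q) to q − p. For instance
  ∂[5,6] = [6] − [5].
This gives a 9×16 integer matrix of rank 8; reducing to Smith normal form yields diagonal entries (1,1,1,1,1,1,1,1).

∂_2: C_2 → C_1 maps a triangle to the signed sum of its edges. For instance
  ∂[5,6,7] = [6,7] − [5,7] + [5,6],
  ∂[5,7,8] = [7,8] − [5,8] + [5,7].
The resulting 16×7 matrix has rank 7, and its Smith normal form has invariant factors (1,1,1,1,1,1,1).

Now H_k = ker ∂_k / im ∂_{k+1}, so:

  H_0: rank C_0 − rank ∂_1 = 9 − 8 = 1, and the invariant factors of ∂_1 are all 1, so H_0 ≅ Z.
  H_1: rank ker ∂_1 − rank ∂_2 = (16 − 8) − 7 = 1, and the invariant factors of ∂_2 are all 1, so H_1 ≅ Z.
  H_2: rank ker ∂_2 − rank ∂_3 = (7 − 7) − 0 = 0, and there is no ∂_3, so H_2 ≅ 0.

Hence the Betti numbers are b_0 = 1, b_1 = 1, b_2 = 0.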